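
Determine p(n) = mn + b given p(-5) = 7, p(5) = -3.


p(n) = mn + b. Using p(-5)=7, p(5)=-3:
m = (7 + 3)/(-5 - 5) = 10/-10 = -1
b = 7 - m*(-5) = 7 - 5 = 2
p(n) = -n + 2


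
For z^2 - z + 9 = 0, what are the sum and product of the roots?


For az^2+bz+c=0: sum = -b/a, product = c/a.
a=1, b=-1, c=9
Sum = -(-1)/1 = 1
Product = (9)/1 = 9


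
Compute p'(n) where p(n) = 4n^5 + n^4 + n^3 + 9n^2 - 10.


Apply the power rule term by term:
  d/dn(4n^5) = 20n^4
  d/dn(n^4) = 4n^3
  d/dn(n^3) = 3n^2
  d/dn(9n^2) = 18n
  d/dn(-10) = 0
p'(n) = 20n^4 + 4n^3 + 3n^2 + 18n


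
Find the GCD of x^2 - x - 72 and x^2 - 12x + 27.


Factor each:
  x^2 - x - 72 = (x - 9)(x + 8)
  x^2 - 12x + 27 = (x - 9)(x - 3)
Common monic factor: x - 9


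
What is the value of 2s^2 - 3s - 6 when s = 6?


Using direct substitution:
  2 * (6)^2 = 72
  -3 * (6)^1 = -18
  constant: -6
Sum = 72 - 18 - 6 = 48


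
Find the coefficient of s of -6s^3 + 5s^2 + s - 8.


Read off the coefficient of s: 1


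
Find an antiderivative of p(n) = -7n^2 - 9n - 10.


Reverse power rule on each term:
  ∫ -7n^2 dn = -(7/3)n^3
  ∫ -9n dn = -(9/2)n^2
  ∫ -10 dn = -10n
F(n) = -(7/3)n^3 - (9/2)n^2 - 10n + C


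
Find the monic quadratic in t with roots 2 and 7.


p(t) = (t - 2)(t - 7)
Expand: t^2 - 9t + 14


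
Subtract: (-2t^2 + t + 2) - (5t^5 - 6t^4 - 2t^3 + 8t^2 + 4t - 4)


Distribute the minus sign:
  (-2t^2 + t + 2)
- (5t^5 - 6t^4 - 2t^3 + 8t^2 + 4t - 4)
Negate second polynomial: -5t^5 + 6t^4 + 2t^3 - 8t^2 - 4t + 4
Add: -5t^5 + 6t^4 + 2t^3 - 10t^2 - 3t + 6


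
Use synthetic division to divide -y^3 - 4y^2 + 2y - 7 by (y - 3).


Synthetic division with c = 3. Coefficients: -1, -4, 2, -7
Bring down -1.
  -1 * 3 = -3; -3 - 4 = -7
  -7 * 3 = -21; -21 + 2 = -19
  -19 * 3 = -57; -57 - 7 = -64
Quotient: -y^2 - 7y - 19, Remainder: -64


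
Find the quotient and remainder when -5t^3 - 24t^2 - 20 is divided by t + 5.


(-5t^3 - 24t^2 - 20) / (t + 5)
Step 1: -5t^2 * (t + 5) = -5t^3 - 25t^2; subtract.
Step 2: t * (t + 5) = t^2 + 5t; subtract.
Step 3: -5 * (t + 5) = -5t - 25; subtract.
Quotient: -5t^2 + t - 5, Remainder: 5


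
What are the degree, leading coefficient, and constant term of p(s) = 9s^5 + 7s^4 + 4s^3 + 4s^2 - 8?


Highest power of s is 5, with coefficient 9. Constant term is -8.
Degree = 5, leading coefficient = 9, constant term = -8


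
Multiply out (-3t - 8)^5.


Expand (-3t - 8)^5 by repeated multiplication:
  (-3t - 8)^2 = 9t^2 + 48t + 64
  (-3t - 8)^3 = -27t^3 - 216t^2 - 576t - 512
  (-3t - 8)^4 = 81t^4 + 864t^3 + 3456t^2 + 6144t + 4096
= -243t^5 - 3240t^4 - 17280t^3 - 46080t^2 - 61440t - 32768


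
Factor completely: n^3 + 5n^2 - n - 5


Try integer roots (divisors of -5). n=-5: p(-5)=0.
Divide out (n + 5): quotient is n^2 - 1.
Factor the quadratic: (n + 1)(n - 1)
Result: (n + 5)(n + 1)(n - 1)


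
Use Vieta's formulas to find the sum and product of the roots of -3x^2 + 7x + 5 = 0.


For ax^2+bx+c=0: sum = -b/a, product = c/a.
a=-3, b=7, c=5
Sum = -(7)/-3 = 7/3
Product = (5)/-3 = -5/3


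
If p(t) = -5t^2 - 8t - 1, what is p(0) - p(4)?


p(0) = -1
p(4) = -113
p(0) - p(4) = -1 + 113 = 112


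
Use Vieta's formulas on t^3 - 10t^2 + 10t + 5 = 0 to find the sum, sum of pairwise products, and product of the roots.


Monic cubic t^3+bt^2+ct+d=0: sum=-b, pairwise sum=c, product=-d.
b=-10, c=10, d=5
r1+r2+r3 = 10
r1r2+r1r3+r2r3 = 10
r1r2r3 = -5


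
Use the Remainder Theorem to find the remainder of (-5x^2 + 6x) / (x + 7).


By the Remainder Theorem, the remainder equals p(-7):
  -5*(-7)^2 = -245
  6*(-7)^1 = -42
  constant: 0
Sum: -245 - 42 + 0 = -287


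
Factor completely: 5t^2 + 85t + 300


Roots satisfy r1 + r2 = -b/a = -17 and r1*r2 = c/a = 60.
So r1 = -5, r2 = -12.
5t^2 + 85t + 300 = 5(t - r1)(t - r2) = 5(t + 5)(t + 12)


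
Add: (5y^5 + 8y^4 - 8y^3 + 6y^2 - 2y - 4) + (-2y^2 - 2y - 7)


Align terms by degree and add:
  5y^5 + 8y^4 - 8y^3 + 6y^2 - 2y - 4
  -2y^2 - 2y - 7
= 5y^5 + 8y^4 - 8y^3 + 4y^2 - 4y - 11


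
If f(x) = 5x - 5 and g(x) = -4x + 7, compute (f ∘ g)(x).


Substitute g(x) into f:
f(g(x)) = 5*(-4x + 7) + (-5)
Expand and combine: -20x + 30


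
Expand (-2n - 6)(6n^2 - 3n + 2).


Distribute each term of the first polynomial:
  (-2n)(6n^2 - 3n + 2) = -12n^3 + 6n^2 - 4n
  (-6)(6n^2 - 3n + 2) = -36n^2 + 18n - 12
Sum: -12n^3 - 30n^2 + 14n - 12


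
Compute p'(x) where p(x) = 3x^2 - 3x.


Apply the power rule term by term:
  d/dx(3x^2) = 6x
  d/dx(-3x) = -3
p'(x) = 6x - 3


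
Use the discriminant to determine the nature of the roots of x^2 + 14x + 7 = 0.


D = b^2 - 4ac = (14)^2 - 4(1)(7) = 196 - 28 = 168
Since D > 0: two distinct irrational roots


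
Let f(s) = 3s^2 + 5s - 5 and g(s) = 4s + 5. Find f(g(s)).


Substitute g(s) into f:
f(g(s)) = 3*(4s + 5)^2 + 5*(4s + 5) + (-5)
(4s + 5)^2 = 16s^2 + 40s + 25
Expand and combine: 48s^2 + 140s + 95


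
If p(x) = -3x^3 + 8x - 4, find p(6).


Using direct substitution:
  -3 * (6)^3 = -648
  0 * (6)^2 = 0
  8 * (6)^1 = 48
  constant: -4
Sum = -648 + 0 + 48 - 4 = -604


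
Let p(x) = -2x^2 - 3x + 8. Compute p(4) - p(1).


p(4) = -36
p(1) = 3
p(4) - p(1) = -36 - 3 = -39


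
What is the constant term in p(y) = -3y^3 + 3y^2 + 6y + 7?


Read off the constant term: 7


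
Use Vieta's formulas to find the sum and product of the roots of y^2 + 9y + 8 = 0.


For ay^2+by+c=0: sum = -b/a, product = c/a.
a=1, b=9, c=8
Sum = -(9)/1 = -9
Product = (8)/1 = 8


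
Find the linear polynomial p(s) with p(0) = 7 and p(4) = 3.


p(s) = ms + b. Using p(0)=7, p(4)=3:
m = (7 - 3)/(0 - 4) = 4/-4 = -1
b = 7 - m*(0) = 7 = 7
p(s) = -s + 7


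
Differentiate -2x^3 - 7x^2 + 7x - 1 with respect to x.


Apply the power rule term by term:
  d/dx(-2x^3) = -6x^2
  d/dx(-7x^2) = -14x
  d/dx(7x) = 7
  d/dx(-1) = 0
p'(x) = -6x^2 - 14x + 7


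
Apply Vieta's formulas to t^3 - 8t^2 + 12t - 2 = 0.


Monic cubic t^3+bt^2+ct+d=0: sum=-b, pairwise sum=c, product=-d.
b=-8, c=12, d=-2
r1+r2+r3 = 8
r1r2+r1r3+r2r3 = 12
r1r2r3 = 2


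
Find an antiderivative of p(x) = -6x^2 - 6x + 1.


Reverse power rule on each term:
  ∫ -6x^2 dx = -2x^3
  ∫ -6x dx = -3x^2
  ∫ 1 dx = x
F(x) = -2x^3 - 3x^2 + x + C


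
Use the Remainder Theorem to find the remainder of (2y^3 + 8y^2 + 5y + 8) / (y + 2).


By the Remainder Theorem, the remainder equals p(-2):
  2*(-2)^3 = -16
  8*(-2)^2 = 32
  5*(-2)^1 = -10
  constant: 8
Sum: -16 + 32 - 10 + 8 = 14


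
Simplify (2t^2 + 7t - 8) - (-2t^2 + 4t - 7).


Distribute the minus sign:
  (2t^2 + 7t - 8)
- (-2t^2 + 4t - 7)
Negate second polynomial: 2t^2 - 4t + 7
Add: 4t^2 + 3t - 1


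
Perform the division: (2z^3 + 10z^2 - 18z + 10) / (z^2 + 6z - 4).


(2z^3 + 10z^2 - 18z + 10) / (z^2 + 6z - 4)
Step 1: 2z * (z^2 + 6z - 4) = 2z^3 + 12z^2 - 8z; subtract.
Step 2: -2 * (z^2 + 6z - 4) = -2z^2 - 12z + 8; subtract.
Quotient: 2z - 2, Remainder: 2z + 2


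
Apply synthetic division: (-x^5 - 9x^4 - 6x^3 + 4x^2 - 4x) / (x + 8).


Synthetic division with c = -8. Coefficients: -1, -9, -6, 4, -4, 0
Bring down -1.
  -1 * -8 = 8; 8 - 9 = -1
  -1 * -8 = 8; 8 - 6 = 2
  2 * -8 = -16; -16 + 4 = -12
  -12 * -8 = 96; 96 - 4 = 92
  92 * -8 = -736; -736 + 0 = -736
Quotient: -x^4 - x^3 + 2x^2 - 12x + 92, Remainder: -736


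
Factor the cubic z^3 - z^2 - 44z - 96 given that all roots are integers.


Try integer roots (divisors of -96). z=-4: p(-4)=0.
Divide out (z + 4): quotient is z^2 - 5z - 24.
Factor the quadratic: (z + 3)(z - 8)
Result: (z + 4)(z + 3)(z - 8)


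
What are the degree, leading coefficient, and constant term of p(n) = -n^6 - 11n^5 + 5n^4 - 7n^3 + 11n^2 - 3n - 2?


Highest power of n is 6, with coefficient -1. Constant term is -2.
Degree = 6, leading coefficient = -1, constant term = -2


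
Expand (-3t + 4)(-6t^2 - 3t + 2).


Distribute each term of the first polynomial:
  (-3t)(-6t^2 - 3t + 2) = 18t^3 + 9t^2 - 6t
  (4)(-6t^2 - 3t + 2) = -24t^2 - 12t + 8
Sum: 18t^3 - 15t^2 - 18t + 8


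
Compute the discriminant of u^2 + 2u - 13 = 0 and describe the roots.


D = b^2 - 4ac = (2)^2 - 4(1)(-13) = 4 + 52 = 56
Since D > 0: two distinct irrational roots


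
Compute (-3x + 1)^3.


Expand (-3x + 1)^3 by repeated multiplication:
  (-3x + 1)^2 = 9x^2 - 6x + 1
= -27x^3 + 27x^2 - 9x + 1


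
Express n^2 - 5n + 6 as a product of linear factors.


Roots satisfy r1 + r2 = -b/a = 5 and r1*r2 = c/a = 6.
So r1 = 2, r2 = 3.
n^2 - 5n + 6 = (n - r1)(n - r2) = (n - 2)(n - 3)


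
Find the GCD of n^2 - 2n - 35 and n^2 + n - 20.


Factor each:
  n^2 - 2n - 35 = (n + 5)(n - 7)
  n^2 + n - 20 = (n + 5)(n - 4)
Common monic factor: n + 5


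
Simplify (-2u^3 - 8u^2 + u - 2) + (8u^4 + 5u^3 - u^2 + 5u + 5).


Align terms by degree and add:
  -2u^3 - 8u^2 + u - 2
+ 8u^4 + 5u^3 - u^2 + 5u + 5
= 8u^4 + 3u^3 - 9u^2 + 6u + 3


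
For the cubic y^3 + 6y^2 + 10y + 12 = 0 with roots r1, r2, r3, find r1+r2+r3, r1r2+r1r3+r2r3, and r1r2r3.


Monic cubic y^3+by^2+cy+d=0: sum=-b, pairwise sum=c, product=-d.
b=6, c=10, d=12
r1+r2+r3 = -6
r1r2+r1r3+r2r3 = 10
r1r2r3 = -12


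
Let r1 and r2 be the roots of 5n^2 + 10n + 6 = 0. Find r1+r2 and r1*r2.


For an^2+bn+c=0: sum = -b/a, product = c/a.
a=5, b=10, c=6
Sum = -(10)/5 = -2
Product = (6)/5 = 6/5


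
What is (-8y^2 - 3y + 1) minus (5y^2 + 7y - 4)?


Distribute the minus sign:
  (-8y^2 - 3y + 1)
- (5y^2 + 7y - 4)
Negate second polynomial: -5y^2 - 7y + 4
Add: -13y^2 - 10y + 5


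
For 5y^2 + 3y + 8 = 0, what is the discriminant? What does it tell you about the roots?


D = b^2 - 4ac = (3)^2 - 4(5)(8) = 9 - 160 = -151
Since D < 0: two complex conjugate roots (no real roots)


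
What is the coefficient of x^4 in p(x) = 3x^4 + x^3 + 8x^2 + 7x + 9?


Read off the coefficient of x^4: 3


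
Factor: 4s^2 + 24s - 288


Roots satisfy r1 + r2 = -b/a = -6 and r1*r2 = c/a = -72.
So r1 = 6, r2 = -12.
4s^2 + 24s - 288 = 4(s - r1)(s - r2) = 4(s - 6)(s + 12)


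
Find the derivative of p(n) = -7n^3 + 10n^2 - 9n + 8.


Apply the power rule term by term:
  d/dn(-7n^3) = -21n^2
  d/dn(10n^2) = 20n
  d/dn(-9n) = -9
  d/dn(8) = 0
p'(n) = -21n^2 + 20n - 9


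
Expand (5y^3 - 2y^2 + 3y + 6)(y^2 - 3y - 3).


Distribute each term of the first polynomial:
  (5y^3)(y^2 - 3y - 3) = 5y^5 - 15y^4 - 15y^3
  (-2y^2)(y^2 - 3y - 3) = -2y^4 + 6y^3 + 6y^2
  (3y)(y^2 - 3y - 3) = 3y^3 - 9y^2 - 9y
  (6)(y^2 - 3y - 3) = 6y^2 - 18y - 18
Sum: 5y^5 - 17y^4 - 6y^3 + 3y^2 - 27y - 18


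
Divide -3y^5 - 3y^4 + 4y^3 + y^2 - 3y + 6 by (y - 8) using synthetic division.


Synthetic division with c = 8. Coefficients: -3, -3, 4, 1, -3, 6
Bring down -3.
  -3 * 8 = -24; -24 - 3 = -27
  -27 * 8 = -216; -216 + 4 = -212
  -212 * 8 = -1696; -1696 + 1 = -1695
  -1695 * 8 = -13560; -13560 - 3 = -13563
  -13563 * 8 = -108504; -108504 + 6 = -108498
Quotient: -3y^4 - 27y^3 - 212y^2 - 1695y - 13563, Remainder: -108498


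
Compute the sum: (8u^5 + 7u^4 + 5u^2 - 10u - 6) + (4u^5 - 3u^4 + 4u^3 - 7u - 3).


Align terms by degree and add:
  8u^5 + 7u^4 + 5u^2 - 10u - 6
+ 4u^5 - 3u^4 + 4u^3 - 7u - 3
= 12u^5 + 4u^4 + 4u^3 + 5u^2 - 17u - 9


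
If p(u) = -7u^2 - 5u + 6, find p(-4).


Using direct substitution:
  -7 * (-4)^2 = -112
  -5 * (-4)^1 = 20
  constant: 6
Sum = -112 + 20 + 6 = -86


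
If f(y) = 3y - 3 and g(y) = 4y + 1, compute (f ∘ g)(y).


Substitute g(y) into f:
f(g(y)) = 3*(4y + 1) + (-3)
Expand and combine: 12y


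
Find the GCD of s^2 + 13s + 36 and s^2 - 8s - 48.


Factor each:
  s^2 + 13s + 36 = (s + 4)(s + 9)
  s^2 - 8s - 48 = (s + 4)(s - 12)
Common monic factor: s + 4


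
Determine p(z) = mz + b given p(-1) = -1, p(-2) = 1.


p(z) = mz + b. Using p(-1)=-1, p(-2)=1:
m = (-1 - 1)/(-1 + 2) = -2/1 = -2
b = -1 - m*(-1) = -1 - 2 = -3
p(z) = -2z - 3


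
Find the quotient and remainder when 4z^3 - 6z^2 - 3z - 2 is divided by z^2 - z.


(4z^3 - 6z^2 - 3z - 2) / (z^2 - z)
Step 1: 4z * (z^2 - z) = 4z^3 - 4z^2; subtract.
Step 2: -2 * (z^2 - z) = -2z^2 + 2z; subtract.
Quotient: 4z - 2, Remainder: -5z - 2


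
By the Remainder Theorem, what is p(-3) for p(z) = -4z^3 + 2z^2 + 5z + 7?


By the Remainder Theorem, the remainder equals p(-3):
  -4*(-3)^3 = 108
  2*(-3)^2 = 18
  5*(-3)^1 = -15
  constant: 7
Sum: 108 + 18 - 15 + 7 = 118


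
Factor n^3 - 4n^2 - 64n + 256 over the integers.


Try integer roots (divisors of 256). n=-8: p(-8)=0.
Divide out (n + 8): quotient is n^2 - 12n + 32.
Factor the quadratic: (n - 8)(n - 4)
Result: (n + 8)(n - 8)(n - 4)


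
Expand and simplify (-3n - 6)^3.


Expand (-3n - 6)^3 by repeated multiplication:
  (-3n - 6)^2 = 9n^2 + 36n + 36
= -27n^3 - 162n^2 - 324n - 216


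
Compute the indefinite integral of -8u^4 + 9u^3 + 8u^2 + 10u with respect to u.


Reverse power rule on each term:
  ∫ -8u^4 du = -(8/5)u^5
  ∫ 9u^3 du = (9/4)u^4
  ∫ 8u^2 du = (8/3)u^3
  ∫ 10u du = 5u^2
F(u) = -(8/5)u^5 + (9/4)u^4 + (8/3)u^3 + 5u^2 + C


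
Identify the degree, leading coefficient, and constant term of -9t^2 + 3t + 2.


Highest power of t is 2, with coefficient -9. Constant term is 2.
Degree = 2, leading coefficient = -9, constant term = 2


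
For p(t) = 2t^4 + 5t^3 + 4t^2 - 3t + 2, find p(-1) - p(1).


p(-1) = 6
p(1) = 10
p(-1) - p(1) = 6 - 10 = -4


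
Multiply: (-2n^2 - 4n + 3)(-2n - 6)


Distribute each term of the first polynomial:
  (-2n^2)(-2n - 6) = 4n^3 + 12n^2
  (-4n)(-2n - 6) = 8n^2 + 24n
  (3)(-2n - 6) = -6n - 18
Sum: 4n^3 + 20n^2 + 18n - 18


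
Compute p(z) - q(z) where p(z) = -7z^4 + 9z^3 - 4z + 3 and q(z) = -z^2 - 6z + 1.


Distribute the minus sign:
  (-7z^4 + 9z^3 - 4z + 3)
- (-z^2 - 6z + 1)
Negate second polynomial: z^2 + 6z - 1
Add: -7z^4 + 9z^3 + z^2 + 2z + 2


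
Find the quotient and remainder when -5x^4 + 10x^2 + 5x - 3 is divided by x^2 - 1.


(-5x^4 + 10x^2 + 5x - 3) / (x^2 - 1)
Step 1: -5x^2 * (x^2 - 1) = -5x^4 + 5x^2; subtract.
Step 2: 0 * (x^2 - 1) = 0; subtract.
Step 3: 5 * (x^2 - 1) = 5x^2 - 5; subtract.
Quotient: -5x^2 + 5, Remainder: 5x + 2


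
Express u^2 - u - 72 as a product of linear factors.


Roots satisfy r1 + r2 = -b/a = 1 and r1*r2 = c/a = -72.
So r1 = 9, r2 = -8.
u^2 - u - 72 = (u - r1)(u - r2) = (u - 9)(u + 8)


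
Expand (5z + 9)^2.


Expand (5z + 9)^2 by repeated multiplication:
= 25z^2 + 90z + 81


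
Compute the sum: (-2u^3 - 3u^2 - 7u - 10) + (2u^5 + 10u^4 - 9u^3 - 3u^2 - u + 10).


Align terms by degree and add:
  -2u^3 - 3u^2 - 7u - 10
+ 2u^5 + 10u^4 - 9u^3 - 3u^2 - u + 10
= 2u^5 + 10u^4 - 11u^3 - 6u^2 - 8u


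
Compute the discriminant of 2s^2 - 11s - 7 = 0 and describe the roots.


D = b^2 - 4ac = (-11)^2 - 4(2)(-7) = 121 + 56 = 177
Since D > 0: two distinct irrational roots


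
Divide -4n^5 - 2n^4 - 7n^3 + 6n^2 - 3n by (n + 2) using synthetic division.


Synthetic division with c = -2. Coefficients: -4, -2, -7, 6, -3, 0
Bring down -4.
  -4 * -2 = 8; 8 - 2 = 6
  6 * -2 = -12; -12 - 7 = -19
  -19 * -2 = 38; 38 + 6 = 44
  44 * -2 = -88; -88 - 3 = -91
  -91 * -2 = 182; 182 + 0 = 182
Quotient: -4n^4 + 6n^3 - 19n^2 + 44n - 91, Remainder: 182


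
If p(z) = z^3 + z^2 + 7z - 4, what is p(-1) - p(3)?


p(-1) = -11
p(3) = 53
p(-1) - p(3) = -11 - 53 = -64


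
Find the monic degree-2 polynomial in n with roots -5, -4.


p(n) = (n + 5)(n + 4)
Expand: n^2 + 9n + 20


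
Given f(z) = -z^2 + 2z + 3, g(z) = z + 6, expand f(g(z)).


Substitute g(z) into f:
f(g(z)) = -1*(z + 6)^2 + 2*(z + 6) + 3
(z + 6)^2 = z^2 + 12z + 36
Expand and combine: -z^2 - 10z - 21


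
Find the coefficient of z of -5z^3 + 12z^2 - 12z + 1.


Read off the coefficient of z: -12


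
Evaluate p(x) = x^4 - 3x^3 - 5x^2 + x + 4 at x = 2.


Using direct substitution:
  1 * (2)^4 = 16
  -3 * (2)^3 = -24
  -5 * (2)^2 = -20
  1 * (2)^1 = 2
  constant: 4
Sum = 16 - 24 - 20 + 2 + 4 = -22


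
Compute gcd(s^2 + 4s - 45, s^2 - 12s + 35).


Factor each:
  s^2 + 4s - 45 = (s - 5)(s + 9)
  s^2 - 12s + 35 = (s - 5)(s - 7)
Common monic factor: s - 5


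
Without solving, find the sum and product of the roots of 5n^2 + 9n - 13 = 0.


For an^2+bn+c=0: sum = -b/a, product = c/a.
a=5, b=9, c=-13
Sum = -(9)/5 = -9/5
Product = (-13)/5 = -13/5


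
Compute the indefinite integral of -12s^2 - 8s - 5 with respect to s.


Reverse power rule on each term:
  ∫ -12s^2 ds = -4s^3
  ∫ -8s ds = -4s^2
  ∫ -5 ds = -5s
F(s) = -4s^3 - 4s^2 - 5s + C


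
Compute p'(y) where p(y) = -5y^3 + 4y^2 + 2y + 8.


Apply the power rule term by term:
  d/dy(-5y^3) = -15y^2
  d/dy(4y^2) = 8y
  d/dy(2y) = 2
  d/dy(8) = 0
p'(y) = -15y^2 + 8y + 2


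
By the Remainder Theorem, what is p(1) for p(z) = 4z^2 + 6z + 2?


By the Remainder Theorem, the remainder equals p(1):
  4*(1)^2 = 4
  6*(1)^1 = 6
  constant: 2
Sum: 4 + 6 + 2 = 12


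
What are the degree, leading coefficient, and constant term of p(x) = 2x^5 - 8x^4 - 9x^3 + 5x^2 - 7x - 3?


Highest power of x is 5, with coefficient 2. Constant term is -3.
Degree = 5, leading coefficient = 2, constant term = -3


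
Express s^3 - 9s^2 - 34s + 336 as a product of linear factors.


Try integer roots (divisors of 336). s=7: p(7)=0.
Divide out (s - 7): quotient is s^2 - 2s - 48.
Factor the quadratic: (s + 6)(s - 8)
Result: (s - 7)(s + 6)(s - 8)


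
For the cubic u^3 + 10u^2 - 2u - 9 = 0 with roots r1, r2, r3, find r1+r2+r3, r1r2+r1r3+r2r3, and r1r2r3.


Monic cubic u^3+bu^2+cu+d=0: sum=-b, pairwise sum=c, product=-d.
b=10, c=-2, d=-9
r1+r2+r3 = -10
r1r2+r1r3+r2r3 = -2
r1r2r3 = 9


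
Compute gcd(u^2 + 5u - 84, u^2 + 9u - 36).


Factor each:
  u^2 + 5u - 84 = (u + 12)(u - 7)
  u^2 + 9u - 36 = (u + 12)(u - 3)
Common monic factor: u + 12


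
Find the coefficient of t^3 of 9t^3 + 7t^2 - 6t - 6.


Read off the coefficient of t^3: 9


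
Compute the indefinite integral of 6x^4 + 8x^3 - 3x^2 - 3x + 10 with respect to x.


Reverse power rule on each term:
  ∫ 6x^4 dx = (6/5)x^5
  ∫ 8x^3 dx = 2x^4
  ∫ -3x^2 dx = -x^3
  ∫ -3x dx = -(3/2)x^2
  ∫ 10 dx = 10x
F(x) = (6/5)x^5 + 2x^4 - x^3 - (3/2)x^2 + 10x + C


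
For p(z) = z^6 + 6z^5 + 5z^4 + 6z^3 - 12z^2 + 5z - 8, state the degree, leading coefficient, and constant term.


Highest power of z is 6, with coefficient 1. Constant term is -8.
Degree = 6, leading coefficient = 1, constant term = -8


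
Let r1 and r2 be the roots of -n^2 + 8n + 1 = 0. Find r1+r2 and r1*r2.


For an^2+bn+c=0: sum = -b/a, product = c/a.
a=-1, b=8, c=1
Sum = -(8)/-1 = 8
Product = (1)/-1 = -1


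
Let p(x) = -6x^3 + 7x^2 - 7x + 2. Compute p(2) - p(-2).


p(2) = -32
p(-2) = 92
p(2) - p(-2) = -32 - 92 = -124


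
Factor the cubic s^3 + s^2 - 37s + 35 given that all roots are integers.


Try integer roots (divisors of 35). s=5: p(5)=0.
Divide out (s - 5): quotient is s^2 + 6s - 7.
Factor the quadratic: (s - 1)(s + 7)
Result: (s - 5)(s - 1)(s + 7)


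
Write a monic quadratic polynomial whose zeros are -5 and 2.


p(x) = (x + 5)(x - 2)
Expand: x^2 + 3x - 10


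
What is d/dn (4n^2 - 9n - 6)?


Apply the power rule term by term:
  d/dn(4n^2) = 8n
  d/dn(-9n) = -9
  d/dn(-6) = 0
p'(n) = 8n - 9


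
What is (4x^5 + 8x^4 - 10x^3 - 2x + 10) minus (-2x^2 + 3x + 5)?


Distribute the minus sign:
  (4x^5 + 8x^4 - 10x^3 - 2x + 10)
- (-2x^2 + 3x + 5)
Negate second polynomial: 2x^2 - 3x - 5
Add: 4x^5 + 8x^4 - 10x^3 + 2x^2 - 5x + 5


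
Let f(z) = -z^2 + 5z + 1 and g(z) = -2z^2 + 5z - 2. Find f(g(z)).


Substitute g(z) into f:
f(g(z)) = -1*(-2z^2 + 5z - 2)^2 + 5*(-2z^2 + 5z - 2) + 1
(-2z^2 + 5z - 2)^2 = 4z^4 - 20z^3 + 33z^2 - 20z + 4
Expand and combine: -4z^4 + 20z^3 - 43z^2 + 45z - 13


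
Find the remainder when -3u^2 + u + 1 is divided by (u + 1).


By the Remainder Theorem, the remainder equals p(-1):
  -3*(-1)^2 = -3
  1*(-1)^1 = -1
  constant: 1
Sum: -3 - 1 + 1 = -3


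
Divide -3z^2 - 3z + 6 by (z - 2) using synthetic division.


Synthetic division with c = 2. Coefficients: -3, -3, 6
Bring down -3.
  -3 * 2 = -6; -6 - 3 = -9
  -9 * 2 = -18; -18 + 6 = -12
Quotient: -3z - 9, Remainder: -12


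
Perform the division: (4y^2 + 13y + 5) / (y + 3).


(4y^2 + 13y + 5) / (y + 3)
Step 1: 4y * (y + 3) = 4y^2 + 12y; subtract.
Step 2: 1 * (y + 3) = y + 3; subtract.
Quotient: 4y + 1, Remainder: 2


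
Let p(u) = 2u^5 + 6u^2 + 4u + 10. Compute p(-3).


Using direct substitution:
  2 * (-3)^5 = -486
  0 * (-3)^4 = 0
  0 * (-3)^3 = 0
  6 * (-3)^2 = 54
  4 * (-3)^1 = -12
  constant: 10
Sum = -486 + 0 + 0 + 54 - 12 + 10 = -434


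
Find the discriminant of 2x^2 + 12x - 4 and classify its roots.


D = b^2 - 4ac = (12)^2 - 4(2)(-4) = 144 + 32 = 176
Since D > 0: two distinct irrational roots


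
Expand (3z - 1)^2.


Expand (3z - 1)^2 by repeated multiplication:
= 9z^2 - 6z + 1


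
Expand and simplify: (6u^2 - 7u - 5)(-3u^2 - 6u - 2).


Distribute each term of the first polynomial:
  (6u^2)(-3u^2 - 6u - 2) = -18u^4 - 36u^3 - 12u^2
  (-7u)(-3u^2 - 6u - 2) = 21u^3 + 42u^2 + 14u
  (-5)(-3u^2 - 6u - 2) = 15u^2 + 30u + 10
Sum: -18u^4 - 15u^3 + 45u^2 + 44u + 10


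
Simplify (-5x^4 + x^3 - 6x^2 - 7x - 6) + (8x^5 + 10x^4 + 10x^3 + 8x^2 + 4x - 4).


Align terms by degree and add:
  -5x^4 + x^3 - 6x^2 - 7x - 6
+ 8x^5 + 10x^4 + 10x^3 + 8x^2 + 4x - 4
= 8x^5 + 5x^4 + 11x^3 + 2x^2 - 3x - 10


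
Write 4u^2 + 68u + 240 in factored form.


Roots satisfy r1 + r2 = -b/a = -17 and r1*r2 = c/a = 60.
So r1 = -12, r2 = -5.
4u^2 + 68u + 240 = 4(u - r1)(u - r2) = 4(u + 12)(u + 5)


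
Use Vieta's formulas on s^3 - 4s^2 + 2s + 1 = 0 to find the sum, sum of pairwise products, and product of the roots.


Monic cubic s^3+bs^2+cs+d=0: sum=-b, pairwise sum=c, product=-d.
b=-4, c=2, d=1
r1+r2+r3 = 4
r1r2+r1r3+r2r3 = 2
r1r2r3 = -1


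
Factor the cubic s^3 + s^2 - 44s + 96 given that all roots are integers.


Try integer roots (divisors of 96). s=-8: p(-8)=0.
Divide out (s + 8): quotient is s^2 - 7s + 12.
Factor the quadratic: (s - 4)(s - 3)
Result: (s + 8)(s - 4)(s - 3)


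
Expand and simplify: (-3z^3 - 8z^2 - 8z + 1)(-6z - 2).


Distribute each term of the first polynomial:
  (-3z^3)(-6z - 2) = 18z^4 + 6z^3
  (-8z^2)(-6z - 2) = 48z^3 + 16z^2
  (-8z)(-6z - 2) = 48z^2 + 16z
  (1)(-6z - 2) = -6z - 2
Sum: 18z^4 + 54z^3 + 64z^2 + 10z - 2


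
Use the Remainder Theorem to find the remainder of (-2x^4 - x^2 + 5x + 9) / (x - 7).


By the Remainder Theorem, the remainder equals p(7):
  -2*(7)^4 = -4802
  0*(7)^3 = 0
  -1*(7)^2 = -49
  5*(7)^1 = 35
  constant: 9
Sum: -4802 + 0 - 49 + 35 + 9 = -4807


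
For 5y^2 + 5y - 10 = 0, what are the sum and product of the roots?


For ay^2+by+c=0: sum = -b/a, product = c/a.
a=5, b=5, c=-10
Sum = -(5)/5 = -1
Product = (-10)/5 = -2


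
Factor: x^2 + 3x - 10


Roots satisfy r1 + r2 = -b/a = -3 and r1*r2 = c/a = -10.
So r1 = -5, r2 = 2.
x^2 + 3x - 10 = (x - r1)(x - r2) = (x + 5)(x - 2)


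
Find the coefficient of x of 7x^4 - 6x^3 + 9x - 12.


Read off the coefficient of x: 9


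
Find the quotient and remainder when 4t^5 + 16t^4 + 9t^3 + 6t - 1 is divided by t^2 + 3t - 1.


(4t^5 + 16t^4 + 9t^3 + 6t - 1) / (t^2 + 3t - 1)
Step 1: 4t^3 * (t^2 + 3t - 1) = 4t^5 + 12t^4 - 4t^3; subtract.
Step 2: 4t^2 * (t^2 + 3t - 1) = 4t^4 + 12t^3 - 4t^2; subtract.
Step 3: t * (t^2 + 3t - 1) = t^3 + 3t^2 - t; subtract.
Step 4: 1 * (t^2 + 3t - 1) = t^2 + 3t - 1; subtract.
Quotient: 4t^3 + 4t^2 + t + 1, Remainder: 4t


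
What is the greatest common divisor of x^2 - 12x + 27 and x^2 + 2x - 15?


Factor each:
  x^2 - 12x + 27 = (x - 3)(x - 9)
  x^2 + 2x - 15 = (x - 3)(x + 5)
Common monic factor: x - 3


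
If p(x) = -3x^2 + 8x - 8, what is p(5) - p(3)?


p(5) = -43
p(3) = -11
p(5) - p(3) = -43 + 11 = -32


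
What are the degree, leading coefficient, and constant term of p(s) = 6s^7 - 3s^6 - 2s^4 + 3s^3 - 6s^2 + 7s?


Highest power of s is 7, with coefficient 6. Constant term is 0.
Degree = 7, leading coefficient = 6, constant term = 0


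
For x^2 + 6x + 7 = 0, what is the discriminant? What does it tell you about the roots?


D = b^2 - 4ac = (6)^2 - 4(1)(7) = 36 - 28 = 8
Since D > 0: two distinct irrational roots


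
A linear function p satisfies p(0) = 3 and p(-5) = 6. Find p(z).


p(z) = mz + b. Using p(0)=3, p(-5)=6:
m = (3 - 6)/(0 + 5) = -3/5 = -3/5
b = 3 - m*(0) = 3 = 3
p(z) = -(3/5)z + 3


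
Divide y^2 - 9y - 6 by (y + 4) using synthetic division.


Synthetic division with c = -4. Coefficients: 1, -9, -6
Bring down 1.
  1 * -4 = -4; -4 - 9 = -13
  -13 * -4 = 52; 52 - 6 = 46
Quotient: y - 13, Remainder: 46


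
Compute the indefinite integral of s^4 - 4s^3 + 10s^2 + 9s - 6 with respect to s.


Reverse power rule on each term:
  ∫ s^4 ds = (1/5)s^5
  ∫ -4s^3 ds = -s^4
  ∫ 10s^2 ds = (10/3)s^3
  ∫ 9s ds = (9/2)s^2
  ∫ -6 ds = -6s
F(s) = (1/5)s^5 - s^4 + (10/3)s^3 + (9/2)s^2 - 6s + C


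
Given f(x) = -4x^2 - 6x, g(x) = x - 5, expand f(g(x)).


Substitute g(x) into f:
f(g(x)) = -4*(x - 5)^2 + (-6)*(x - 5)
(x - 5)^2 = x^2 - 10x + 25
Expand and combine: -4x^2 + 34x - 70


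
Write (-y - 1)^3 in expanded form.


Expand (-y - 1)^3 by repeated multiplication:
  (-y - 1)^2 = y^2 + 2y + 1
= -y^3 - 3y^2 - 3y - 1


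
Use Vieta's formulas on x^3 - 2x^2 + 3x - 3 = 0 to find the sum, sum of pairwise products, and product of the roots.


Monic cubic x^3+bx^2+cx+d=0: sum=-b, pairwise sum=c, product=-d.
b=-2, c=3, d=-3
r1+r2+r3 = 2
r1r2+r1r3+r2r3 = 3
r1r2r3 = 3


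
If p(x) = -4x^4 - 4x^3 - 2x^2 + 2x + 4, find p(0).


Using direct substitution:
  -4 * (0)^4 = 0
  -4 * (0)^3 = 0
  -2 * (0)^2 = 0
  2 * (0)^1 = 0
  constant: 4
Sum = 0 + 0 + 0 + 0 + 4 = 4


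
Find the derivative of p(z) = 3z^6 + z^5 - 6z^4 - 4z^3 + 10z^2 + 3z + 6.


Apply the power rule term by term:
  d/dz(3z^6) = 18z^5
  d/dz(z^5) = 5z^4
  d/dz(-6z^4) = -24z^3
  d/dz(-4z^3) = -12z^2
  d/dz(10z^2) = 20z
  d/dz(3z) = 3
  d/dz(6) = 0
p'(z) = 18z^5 + 5z^4 - 24z^3 - 12z^2 + 20z + 3


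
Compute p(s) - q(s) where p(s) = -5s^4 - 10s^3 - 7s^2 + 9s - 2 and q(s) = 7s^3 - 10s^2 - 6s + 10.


Distribute the minus sign:
  (-5s^4 - 10s^3 - 7s^2 + 9s - 2)
- (7s^3 - 10s^2 - 6s + 10)
Negate second polynomial: -7s^3 + 10s^2 + 6s - 10
Add: -5s^4 - 17s^3 + 3s^2 + 15s - 12


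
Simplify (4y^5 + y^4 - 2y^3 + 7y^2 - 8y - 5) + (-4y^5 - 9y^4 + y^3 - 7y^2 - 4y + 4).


Align terms by degree and add:
  4y^5 + y^4 - 2y^3 + 7y^2 - 8y - 5
  -4y^5 - 9y^4 + y^3 - 7y^2 - 4y + 4
= -8y^4 - y^3 - 12y - 1


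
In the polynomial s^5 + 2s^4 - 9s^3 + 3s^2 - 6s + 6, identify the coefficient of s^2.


Read off the coefficient of s^2: 3


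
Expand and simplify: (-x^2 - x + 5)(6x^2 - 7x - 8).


Distribute each term of the first polynomial:
  (-x^2)(6x^2 - 7x - 8) = -6x^4 + 7x^3 + 8x^2
  (-x)(6x^2 - 7x - 8) = -6x^3 + 7x^2 + 8x
  (5)(6x^2 - 7x - 8) = 30x^2 - 35x - 40
Sum: -6x^4 + x^3 + 45x^2 - 27x - 40


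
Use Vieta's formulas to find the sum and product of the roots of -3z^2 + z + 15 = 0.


For az^2+bz+c=0: sum = -b/a, product = c/a.
a=-3, b=1, c=15
Sum = -(1)/-3 = 1/3
Product = (15)/-3 = -5


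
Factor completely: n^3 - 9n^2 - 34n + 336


Try integer roots (divisors of 336). n=7: p(7)=0.
Divide out (n - 7): quotient is n^2 - 2n - 48.
Factor the quadratic: (n - 8)(n + 6)
Result: (n - 7)(n - 8)(n + 6)


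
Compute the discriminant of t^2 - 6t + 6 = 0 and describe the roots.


D = b^2 - 4ac = (-6)^2 - 4(1)(6) = 36 - 24 = 12
Since D > 0: two distinct irrational roots


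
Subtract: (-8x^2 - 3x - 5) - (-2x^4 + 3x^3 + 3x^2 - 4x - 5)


Distribute the minus sign:
  (-8x^2 - 3x - 5)
- (-2x^4 + 3x^3 + 3x^2 - 4x - 5)
Negate second polynomial: 2x^4 - 3x^3 - 3x^2 + 4x + 5
Add: 2x^4 - 3x^3 - 11x^2 + x


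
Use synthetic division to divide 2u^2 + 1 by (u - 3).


Synthetic division with c = 3. Coefficients: 2, 0, 1
Bring down 2.
  2 * 3 = 6; 6 + 0 = 6
  6 * 3 = 18; 18 + 1 = 19
Quotient: 2u + 6, Remainder: 19


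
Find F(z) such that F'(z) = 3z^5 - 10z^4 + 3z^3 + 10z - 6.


Reverse power rule on each term:
  ∫ 3z^5 dz = (1/2)z^6
  ∫ -10z^4 dz = -2z^5
  ∫ 3z^3 dz = (3/4)z^4
  ∫ 10z dz = 5z^2
  ∫ -6 dz = -6z
F(z) = (1/2)z^6 - 2z^5 + (3/4)z^4 + 5z^2 - 6z + C


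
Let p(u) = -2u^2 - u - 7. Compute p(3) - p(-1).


p(3) = -28
p(-1) = -8
p(3) - p(-1) = -28 + 8 = -20


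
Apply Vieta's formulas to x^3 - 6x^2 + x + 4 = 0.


Monic cubic x^3+bx^2+cx+d=0: sum=-b, pairwise sum=c, product=-d.
b=-6, c=1, d=4
r1+r2+r3 = 6
r1r2+r1r3+r2r3 = 1
r1r2r3 = -4


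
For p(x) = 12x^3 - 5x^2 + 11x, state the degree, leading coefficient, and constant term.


Highest power of x is 3, with coefficient 12. Constant term is 0.
Degree = 3, leading coefficient = 12, constant term = 0


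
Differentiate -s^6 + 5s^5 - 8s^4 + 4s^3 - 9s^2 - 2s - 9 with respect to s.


Apply the power rule term by term:
  d/ds(-s^6) = -6s^5
  d/ds(5s^5) = 25s^4
  d/ds(-8s^4) = -32s^3
  d/ds(4s^3) = 12s^2
  d/ds(-9s^2) = -18s
  d/ds(-2s) = -2
  d/ds(-9) = 0
p'(s) = -6s^5 + 25s^4 - 32s^3 + 12s^2 - 18s - 2


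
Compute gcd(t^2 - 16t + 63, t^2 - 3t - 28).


Factor each:
  t^2 - 16t + 63 = (t - 7)(t - 9)
  t^2 - 3t - 28 = (t - 7)(t + 4)
Common monic factor: t - 7


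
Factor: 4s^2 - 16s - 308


Roots satisfy r1 + r2 = -b/a = 4 and r1*r2 = c/a = -77.
So r1 = -7, r2 = 11.
4s^2 - 16s - 308 = 4(s - r1)(s - r2) = 4(s + 7)(s - 11)


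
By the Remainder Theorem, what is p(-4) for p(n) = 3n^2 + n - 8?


By the Remainder Theorem, the remainder equals p(-4):
  3*(-4)^2 = 48
  1*(-4)^1 = -4
  constant: -8
Sum: 48 - 4 - 8 = 36


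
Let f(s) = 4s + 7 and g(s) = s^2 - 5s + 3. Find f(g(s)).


Substitute g(s) into f:
f(g(s)) = 4*(s^2 - 5s + 3) + 7
Expand and combine: 4s^2 - 20s + 19


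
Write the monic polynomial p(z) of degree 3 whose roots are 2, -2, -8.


p(z) = (z - 2)(z + 2)(z + 8)
Expand: z^3 + 8z^2 - 4z - 32


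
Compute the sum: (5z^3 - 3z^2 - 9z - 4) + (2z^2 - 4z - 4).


Align terms by degree and add:
  5z^3 - 3z^2 - 9z - 4
+ 2z^2 - 4z - 4
= 5z^3 - z^2 - 13z - 8


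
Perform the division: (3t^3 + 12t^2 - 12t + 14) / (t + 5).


(3t^3 + 12t^2 - 12t + 14) / (t + 5)
Step 1: 3t^2 * (t + 5) = 3t^3 + 15t^2; subtract.
Step 2: -3t * (t + 5) = -3t^2 - 15t; subtract.
Step 3: 3 * (t + 5) = 3t + 15; subtract.
Quotient: 3t^2 - 3t + 3, Remainder: -1


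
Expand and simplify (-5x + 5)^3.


Expand (-5x + 5)^3 by repeated multiplication:
  (-5x + 5)^2 = 25x^2 - 50x + 25
= -125x^3 + 375x^2 - 375x + 125


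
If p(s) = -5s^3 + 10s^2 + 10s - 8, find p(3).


Using direct substitution:
  -5 * (3)^3 = -135
  10 * (3)^2 = 90
  10 * (3)^1 = 30
  constant: -8
Sum = -135 + 90 + 30 - 8 = -23


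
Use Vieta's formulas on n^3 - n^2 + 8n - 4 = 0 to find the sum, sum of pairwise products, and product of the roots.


Monic cubic n^3+bn^2+cn+d=0: sum=-b, pairwise sum=c, product=-d.
b=-1, c=8, d=-4
r1+r2+r3 = 1
r1r2+r1r3+r2r3 = 8
r1r2r3 = 4


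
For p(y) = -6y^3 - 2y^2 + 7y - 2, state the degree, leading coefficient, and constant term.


Highest power of y is 3, with coefficient -6. Constant term is -2.
Degree = 3, leading coefficient = -6, constant term = -2


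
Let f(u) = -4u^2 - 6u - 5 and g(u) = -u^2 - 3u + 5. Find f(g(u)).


Substitute g(u) into f:
f(g(u)) = -4*(-u^2 - 3u + 5)^2 + (-6)*(-u^2 - 3u + 5) + (-5)
(-u^2 - 3u + 5)^2 = u^4 + 6u^3 - u^2 - 30u + 25
Expand and combine: -4u^4 - 24u^3 + 10u^2 + 138u - 135


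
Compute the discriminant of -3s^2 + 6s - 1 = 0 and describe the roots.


D = b^2 - 4ac = (6)^2 - 4(-3)(-1) = 36 - 12 = 24
Since D > 0: two distinct irrational roots


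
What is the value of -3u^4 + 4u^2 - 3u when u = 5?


Using direct substitution:
  -3 * (5)^4 = -1875
  0 * (5)^3 = 0
  4 * (5)^2 = 100
  -3 * (5)^1 = -15
  constant: 0
Sum = -1875 + 0 + 100 - 15 + 0 = -1790


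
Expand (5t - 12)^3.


Expand (5t - 12)^3 by repeated multiplication:
  (5t - 12)^2 = 25t^2 - 120t + 144
= 125t^3 - 900t^2 + 2160t - 1728


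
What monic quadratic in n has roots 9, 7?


p(n) = (n - 9)(n - 7)
Expand: n^2 - 16n + 63


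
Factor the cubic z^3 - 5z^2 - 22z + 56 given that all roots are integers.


Try integer roots (divisors of 56). z=-4: p(-4)=0.
Divide out (z + 4): quotient is z^2 - 9z + 14.
Factor the quadratic: (z - 2)(z - 7)
Result: (z + 4)(z - 2)(z - 7)


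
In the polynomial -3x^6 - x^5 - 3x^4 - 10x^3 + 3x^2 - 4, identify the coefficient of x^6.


Read off the coefficient of x^6: -3


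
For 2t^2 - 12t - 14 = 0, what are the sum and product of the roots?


For at^2+bt+c=0: sum = -b/a, product = c/a.
a=2, b=-12, c=-14
Sum = -(-12)/2 = 6
Product = (-14)/2 = -7


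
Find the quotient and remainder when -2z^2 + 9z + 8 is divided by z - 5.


(-2z^2 + 9z + 8) / (z - 5)
Step 1: -2z * (z - 5) = -2z^2 + 10z; subtract.
Step 2: -1 * (z - 5) = -z + 5; subtract.
Quotient: -2z - 1, Remainder: 3


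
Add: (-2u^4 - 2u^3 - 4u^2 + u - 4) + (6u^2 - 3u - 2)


Align terms by degree and add:
  -2u^4 - 2u^3 - 4u^2 + u - 4
+ 6u^2 - 3u - 2
= -2u^4 - 2u^3 + 2u^2 - 2u - 6


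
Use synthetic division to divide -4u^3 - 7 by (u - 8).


Synthetic division with c = 8. Coefficients: -4, 0, 0, -7
Bring down -4.
  -4 * 8 = -32; -32 + 0 = -32
  -32 * 8 = -256; -256 + 0 = -256
  -256 * 8 = -2048; -2048 - 7 = -2055
Quotient: -4u^2 - 32u - 256, Remainder: -2055


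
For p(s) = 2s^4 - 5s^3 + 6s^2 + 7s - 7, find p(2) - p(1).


p(2) = 23
p(1) = 3
p(2) - p(1) = 23 - 3 = 20


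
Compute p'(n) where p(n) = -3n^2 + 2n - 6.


Apply the power rule term by term:
  d/dn(-3n^2) = -6n
  d/dn(2n) = 2
  d/dn(-6) = 0
p'(n) = -6n + 2


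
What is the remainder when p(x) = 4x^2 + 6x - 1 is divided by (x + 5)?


By the Remainder Theorem, the remainder equals p(-5):
  4*(-5)^2 = 100
  6*(-5)^1 = -30
  constant: -1
Sum: 100 - 30 - 1 = 69


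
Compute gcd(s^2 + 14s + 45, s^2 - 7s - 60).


Factor each:
  s^2 + 14s + 45 = (s + 5)(s + 9)
  s^2 - 7s - 60 = (s + 5)(s - 12)
Common monic factor: s + 5


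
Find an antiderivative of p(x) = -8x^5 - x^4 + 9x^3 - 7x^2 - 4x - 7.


Reverse power rule on each term:
  ∫ -8x^5 dx = -(4/3)x^6
  ∫ -x^4 dx = -(1/5)x^5
  ∫ 9x^3 dx = (9/4)x^4
  ∫ -7x^2 dx = -(7/3)x^3
  ∫ -4x dx = -2x^2
  ∫ -7 dx = -7x
F(x) = -(4/3)x^6 - (1/5)x^5 + (9/4)x^4 - (7/3)x^3 - 2x^2 - 7x + C


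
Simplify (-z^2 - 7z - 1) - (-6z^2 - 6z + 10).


Distribute the minus sign:
  (-z^2 - 7z - 1)
- (-6z^2 - 6z + 10)
Negate second polynomial: 6z^2 + 6z - 10
Add: 5z^2 - z - 11


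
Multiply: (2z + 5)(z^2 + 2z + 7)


Distribute each term of the first polynomial:
  (2z)(z^2 + 2z + 7) = 2z^3 + 4z^2 + 14z
  (5)(z^2 + 2z + 7) = 5z^2 + 10z + 35
Sum: 2z^3 + 9z^2 + 24z + 35


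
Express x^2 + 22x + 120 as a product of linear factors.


Roots satisfy r1 + r2 = -b/a = -22 and r1*r2 = c/a = 120.
So r1 = -10, r2 = -12.
x^2 + 22x + 120 = (x - r1)(x - r2) = (x + 10)(x + 12)


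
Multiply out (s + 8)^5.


Expand (s + 8)^5 by repeated multiplication:
  (s + 8)^2 = s^2 + 16s + 64
  (s + 8)^3 = s^3 + 24s^2 + 192s + 512
  (s + 8)^4 = s^4 + 32s^3 + 384s^2 + 2048s + 4096
= s^5 + 40s^4 + 640s^3 + 5120s^2 + 20480s + 32768


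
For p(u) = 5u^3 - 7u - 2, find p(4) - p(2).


p(4) = 290
p(2) = 24
p(4) - p(2) = 290 - 24 = 266


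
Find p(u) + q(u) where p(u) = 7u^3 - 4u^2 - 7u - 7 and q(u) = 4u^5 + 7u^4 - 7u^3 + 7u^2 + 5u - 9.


Align terms by degree and add:
  7u^3 - 4u^2 - 7u - 7
+ 4u^5 + 7u^4 - 7u^3 + 7u^2 + 5u - 9
= 4u^5 + 7u^4 + 3u^2 - 2u - 16


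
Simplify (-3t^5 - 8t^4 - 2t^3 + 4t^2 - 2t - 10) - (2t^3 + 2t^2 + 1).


Distribute the minus sign:
  (-3t^5 - 8t^4 - 2t^3 + 4t^2 - 2t - 10)
- (2t^3 + 2t^2 + 1)
Negate second polynomial: -2t^3 - 2t^2 - 1
Add: -3t^5 - 8t^4 - 4t^3 + 2t^2 - 2t - 11


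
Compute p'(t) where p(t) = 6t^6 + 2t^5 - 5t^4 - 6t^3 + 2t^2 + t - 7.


Apply the power rule term by term:
  d/dt(6t^6) = 36t^5
  d/dt(2t^5) = 10t^4
  d/dt(-5t^4) = -20t^3
  d/dt(-6t^3) = -18t^2
  d/dt(2t^2) = 4t
  d/dt(t) = 1
  d/dt(-7) = 0
p'(t) = 36t^5 + 10t^4 - 20t^3 - 18t^2 + 4t + 1


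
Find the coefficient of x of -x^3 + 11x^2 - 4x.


Read off the coefficient of x: -4


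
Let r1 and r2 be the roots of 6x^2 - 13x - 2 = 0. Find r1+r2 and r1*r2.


For ax^2+bx+c=0: sum = -b/a, product = c/a.
a=6, b=-13, c=-2
Sum = -(-13)/6 = 13/6
Product = (-2)/6 = -1/3


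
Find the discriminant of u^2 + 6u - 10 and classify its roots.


D = b^2 - 4ac = (6)^2 - 4(1)(-10) = 36 + 40 = 76
Since D > 0: two distinct irrational roots


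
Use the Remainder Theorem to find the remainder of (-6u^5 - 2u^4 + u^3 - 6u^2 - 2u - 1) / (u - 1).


By the Remainder Theorem, the remainder equals p(1):
  -6*(1)^5 = -6
  -2*(1)^4 = -2
  1*(1)^3 = 1
  -6*(1)^2 = -6
  -2*(1)^1 = -2
  constant: -1
Sum: -6 - 2 + 1 - 6 - 2 - 1 = -16


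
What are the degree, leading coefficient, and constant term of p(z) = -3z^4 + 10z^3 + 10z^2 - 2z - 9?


Highest power of z is 4, with coefficient -3. Constant term is -9.
Degree = 4, leading coefficient = -3, constant term = -9


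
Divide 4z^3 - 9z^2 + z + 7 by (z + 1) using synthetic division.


Synthetic division with c = -1. Coefficients: 4, -9, 1, 7
Bring down 4.
  4 * -1 = -4; -4 - 9 = -13
  -13 * -1 = 13; 13 + 1 = 14
  14 * -1 = -14; -14 + 7 = -7
Quotient: 4z^2 - 13z + 14, Remainder: -7


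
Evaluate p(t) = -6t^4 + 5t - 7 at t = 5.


Using direct substitution:
  -6 * (5)^4 = -3750
  0 * (5)^3 = 0
  0 * (5)^2 = 0
  5 * (5)^1 = 25
  constant: -7
Sum = -3750 + 0 + 0 + 25 - 7 = -3732


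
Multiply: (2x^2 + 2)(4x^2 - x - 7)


Distribute each term of the first polynomial:
  (2x^2)(4x^2 - x - 7) = 8x^4 - 2x^3 - 14x^2
  (2)(4x^2 - x - 7) = 8x^2 - 2x - 14
Sum: 8x^4 - 2x^3 - 6x^2 - 2x - 14


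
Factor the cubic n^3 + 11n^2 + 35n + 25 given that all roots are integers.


Try integer roots (divisors of 25). n=-1: p(-1)=0.
Divide out (n + 1): quotient is n^2 + 10n + 25.
Factor the quadratic: (n + 5)(n + 5)
Result: (n + 1)(n + 5)(n + 5)


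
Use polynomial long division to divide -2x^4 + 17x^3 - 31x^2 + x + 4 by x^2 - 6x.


(-2x^4 + 17x^3 - 31x^2 + x + 4) / (x^2 - 6x)
Step 1: -2x^2 * (x^2 - 6x) = -2x^4 + 12x^3; subtract.
Step 2: 5x * (x^2 - 6x) = 5x^3 - 30x^2; subtract.
Step 3: -1 * (x^2 - 6x) = -x^2 + 6x; subtract.
Quotient: -2x^2 + 5x - 1, Remainder: -5x + 4


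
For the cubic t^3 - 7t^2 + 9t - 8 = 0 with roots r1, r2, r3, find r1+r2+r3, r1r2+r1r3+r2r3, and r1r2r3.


Monic cubic t^3+bt^2+ct+d=0: sum=-b, pairwise sum=c, product=-d.
b=-7, c=9, d=-8
r1+r2+r3 = 7
r1r2+r1r3+r2r3 = 9
r1r2r3 = 8


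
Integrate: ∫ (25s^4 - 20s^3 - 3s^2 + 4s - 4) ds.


Reverse power rule on each term:
  ∫ 25s^4 ds = 5s^5
  ∫ -20s^3 ds = -5s^4
  ∫ -3s^2 ds = -s^3
  ∫ 4s ds = 2s^2
  ∫ -4 ds = -4s
F(s) = 5s^5 - 5s^4 - s^3 + 2s^2 - 4s + C


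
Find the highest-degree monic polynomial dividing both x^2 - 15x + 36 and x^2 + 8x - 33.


Factor each:
  x^2 - 15x + 36 = (x - 3)(x - 12)
  x^2 + 8x - 33 = (x - 3)(x + 11)
Common monic factor: x - 3


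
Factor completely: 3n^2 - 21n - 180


Roots satisfy r1 + r2 = -b/a = 7 and r1*r2 = c/a = -60.
So r1 = -5, r2 = 12.
3n^2 - 21n - 180 = 3(n - r1)(n - r2) = 3(n + 5)(n - 12)


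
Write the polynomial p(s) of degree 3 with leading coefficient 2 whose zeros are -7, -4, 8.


p(s) = 2(s + 7)(s + 4)(s - 8)
Expand: 2s^3 + 6s^2 - 120s - 448


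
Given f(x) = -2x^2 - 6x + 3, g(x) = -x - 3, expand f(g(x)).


Substitute g(x) into f:
f(g(x)) = -2*(-x - 3)^2 + (-6)*(-x - 3) + 3
(-x - 3)^2 = x^2 + 6x + 9
Expand and combine: -2x^2 - 6x + 3


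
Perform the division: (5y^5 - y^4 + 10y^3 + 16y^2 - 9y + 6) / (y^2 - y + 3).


(5y^5 - y^4 + 10y^3 + 16y^2 - 9y + 6) / (y^2 - y + 3)
Step 1: 5y^3 * (y^2 - y + 3) = 5y^5 - 5y^4 + 15y^3; subtract.
Step 2: 4y^2 * (y^2 - y + 3) = 4y^4 - 4y^3 + 12y^2; subtract.
Step 3: -y * (y^2 - y + 3) = -y^3 + y^2 - 3y; subtract.
Step 4: 3 * (y^2 - y + 3) = 3y^2 - 3y + 9; subtract.
Quotient: 5y^3 + 4y^2 - y + 3, Remainder: -3y - 3
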